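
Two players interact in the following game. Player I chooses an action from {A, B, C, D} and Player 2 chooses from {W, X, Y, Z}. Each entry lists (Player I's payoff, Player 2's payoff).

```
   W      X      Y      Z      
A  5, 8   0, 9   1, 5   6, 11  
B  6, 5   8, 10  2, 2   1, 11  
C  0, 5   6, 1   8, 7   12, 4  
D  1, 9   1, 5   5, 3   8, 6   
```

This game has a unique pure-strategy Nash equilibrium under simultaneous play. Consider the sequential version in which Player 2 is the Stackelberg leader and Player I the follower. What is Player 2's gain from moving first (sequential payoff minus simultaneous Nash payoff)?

3

Player I best-responds to each possible Player 2 move:
- W → Player I plays B (best of 5, 6, 0, 1); Player 2 gets 5.
- X → Player I plays B (best of 0, 8, 6, 1); Player 2 gets 10.
- Y → Player I plays C (best of 1, 2, 8, 5); Player 2 gets 7.
- Z → Player I plays C (best of 6, 1, 12, 8); Player 2 gets 4.
Player 2's induced payoffs are 5, 10, 7, 4, so Player 2 commits to X. Subgame-perfect outcome: (B, X) with payoffs (8, 10).
Under simultaneous play:
Player I's best replies: W→B; X→B; Y→C; Z→C.
Player 2's best replies: A→Z; B→Z; C→Y; D→W.
Only (C, Y) has each player best-responding; Nash payoffs (8, 7).
Player 2's commitment gain: 10 − 7 = 3.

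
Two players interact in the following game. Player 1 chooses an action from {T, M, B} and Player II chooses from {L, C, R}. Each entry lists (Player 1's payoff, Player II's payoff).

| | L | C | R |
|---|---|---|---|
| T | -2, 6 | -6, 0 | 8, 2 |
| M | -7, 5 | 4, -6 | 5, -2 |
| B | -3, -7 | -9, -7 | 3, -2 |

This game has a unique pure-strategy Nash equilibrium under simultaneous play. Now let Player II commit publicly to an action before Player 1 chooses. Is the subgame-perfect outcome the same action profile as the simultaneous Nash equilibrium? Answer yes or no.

yes

Work backward from Player 1's decision.
- L: BR = T, leader payoff 6.
- C: BR = M, leader payoff -6.
- R: BR = T, leader payoff 2.
Player II's induced payoffs are 6, -6, 2, so Player II commits to L. Subgame-perfect outcome: (T, L) with payoffs (-2, 6).
For the simultaneous game, intersect best replies.
Player 1's best replies: L→T; C→M; R→T.
Player II's best replies: T→L; M→L; B→R.
The unique mutual best reply is (T, L), giving (-2, 6).
Sequential outcome (T, L) coincides with the Nash profile (T, L).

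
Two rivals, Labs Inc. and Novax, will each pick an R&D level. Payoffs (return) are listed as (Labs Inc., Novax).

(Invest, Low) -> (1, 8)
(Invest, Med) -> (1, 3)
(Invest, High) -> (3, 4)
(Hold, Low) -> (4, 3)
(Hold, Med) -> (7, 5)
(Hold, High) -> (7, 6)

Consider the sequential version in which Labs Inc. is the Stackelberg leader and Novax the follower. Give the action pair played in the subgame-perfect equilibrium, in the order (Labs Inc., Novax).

(Hold, High)

Backward induction with Labs Inc. moving first.
- Invest: Novax compares 8, 3, 4 and picks Low; Labs Inc. would get 1.
- Hold: Novax compares 3, 5, 6 and picks High; Labs Inc. would get 7.
Labs Inc.'s induced payoffs are 1, 7, so Labs Inc. commits to Hold. Subgame-perfect outcome: (Hold, High) with payoffs (7, 6).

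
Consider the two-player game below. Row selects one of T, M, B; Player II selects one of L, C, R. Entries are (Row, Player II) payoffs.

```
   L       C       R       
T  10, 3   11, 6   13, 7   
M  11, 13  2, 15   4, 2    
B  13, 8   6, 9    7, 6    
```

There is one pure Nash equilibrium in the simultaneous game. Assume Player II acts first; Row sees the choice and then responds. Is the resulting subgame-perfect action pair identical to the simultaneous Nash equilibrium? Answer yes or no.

Backward induction with Player II moving first.
- L: BR = B, leader payoff 8.
- C: BR = T, leader payoff 6.
- R: BR = T, leader payoff 7.
Maximizing over 8, 6, 7, Player II chooses L. Subgame-perfect outcome: (B, L) with payoffs (13, 8).
Now find the simultaneous Nash equilibrium.
Row's best replies: L→B; C→T; R→T.
Player II's best replies: T→R; M→C; B→C.
Only (T, R) has each player best-responding; Nash payoffs (13, 7).
Sequential outcome (B, L) differs from the Nash profile (T, R).

no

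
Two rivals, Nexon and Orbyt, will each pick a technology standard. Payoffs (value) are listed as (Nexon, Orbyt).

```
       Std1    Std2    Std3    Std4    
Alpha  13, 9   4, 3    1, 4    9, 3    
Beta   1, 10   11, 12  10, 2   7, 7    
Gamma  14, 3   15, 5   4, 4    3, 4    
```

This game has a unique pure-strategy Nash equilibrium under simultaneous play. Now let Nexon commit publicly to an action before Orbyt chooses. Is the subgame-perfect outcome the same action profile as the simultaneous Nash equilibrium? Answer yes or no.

yes

Work backward from Orbyt's decision.
- Alpha: Orbyt compares 9, 3, 4, 3 and picks Std1; Nexon would get 13.
- Beta: Orbyt compares 10, 12, 2, 7 and picks Std2; Nexon would get 11.
- Gamma: Orbyt compares 3, 5, 4, 4 and picks Std2; Nexon would get 15.
Among 13, 11, 15, the best is 15 at Gamma. Subgame-perfect outcome: (Gamma, Std2) with payoffs (15, 5).
Now find the simultaneous Nash equilibrium.
Nexon's best replies: Std1→Gamma; Std2→Gamma; Std3→Beta; Std4→Alpha.
Orbyt's best replies: Alpha→Std1; Beta→Std2; Gamma→Std2.
The unique mutual best reply is (Gamma, Std2), giving (15, 5).
Sequential outcome (Gamma, Std2) coincides with the Nash profile (Gamma, Std2).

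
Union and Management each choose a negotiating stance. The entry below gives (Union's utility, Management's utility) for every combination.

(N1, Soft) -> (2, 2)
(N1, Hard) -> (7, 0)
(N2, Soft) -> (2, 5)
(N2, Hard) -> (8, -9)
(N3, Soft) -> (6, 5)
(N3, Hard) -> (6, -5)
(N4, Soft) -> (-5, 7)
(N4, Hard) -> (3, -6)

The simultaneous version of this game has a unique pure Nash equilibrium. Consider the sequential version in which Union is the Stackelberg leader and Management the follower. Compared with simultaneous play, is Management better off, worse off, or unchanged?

Backward induction with Union moving first.
- N1: BR = Soft, leader payoff 2.
- N2: BR = Soft, leader payoff 2.
- N3: BR = Soft, leader payoff 6.
- N4: BR = Soft, leader payoff -5.
Union's induced payoffs are 2, 2, 6, -5, so Union commits to N3. Subgame-perfect outcome: (N3, Soft) with payoffs (6, 5).
Now find the simultaneous Nash equilibrium.
Union's best replies: Soft→N3; Hard→N2.
Management's best replies: N1→Soft; N2→Soft; N3→Soft; N4→Soft.
Only (N3, Soft) has each player best-responding; Nash payoffs (6, 5).
Management earns 5 sequentially versus 5 at the Nash outcome: unchanged.

unchanged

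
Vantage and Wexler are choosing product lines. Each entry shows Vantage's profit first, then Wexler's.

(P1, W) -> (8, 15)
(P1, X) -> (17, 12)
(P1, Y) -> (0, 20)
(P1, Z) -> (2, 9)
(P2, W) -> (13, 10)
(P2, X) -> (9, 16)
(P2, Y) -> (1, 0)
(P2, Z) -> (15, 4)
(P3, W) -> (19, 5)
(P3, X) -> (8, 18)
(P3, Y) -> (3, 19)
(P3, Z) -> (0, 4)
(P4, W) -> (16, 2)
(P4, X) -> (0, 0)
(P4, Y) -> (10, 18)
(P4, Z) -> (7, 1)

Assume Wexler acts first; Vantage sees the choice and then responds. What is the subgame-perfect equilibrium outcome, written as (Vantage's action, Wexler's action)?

Backward induction with Wexler moving first.
- W: Vantage compares 8, 13, 19, 16 and picks P3; Wexler would get 5.
- X: Vantage compares 17, 9, 8, 0 and picks P1; Wexler would get 12.
- Y: Vantage compares 0, 1, 3, 10 and picks P4; Wexler would get 18.
- Z: Vantage compares 2, 15, 0, 7 and picks P2; Wexler would get 4.
Wexler's induced payoffs are 5, 12, 18, 4, so Wexler commits to Y. Subgame-perfect outcome: (P4, Y) with payoffs (10, 18).

(P4, Y)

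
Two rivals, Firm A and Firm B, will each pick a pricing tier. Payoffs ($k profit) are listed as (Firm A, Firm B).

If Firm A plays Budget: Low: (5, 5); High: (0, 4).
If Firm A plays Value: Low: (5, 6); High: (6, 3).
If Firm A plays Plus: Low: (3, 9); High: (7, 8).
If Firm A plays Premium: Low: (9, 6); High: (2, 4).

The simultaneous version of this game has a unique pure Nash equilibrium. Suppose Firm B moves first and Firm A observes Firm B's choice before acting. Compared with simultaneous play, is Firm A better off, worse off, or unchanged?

Firm A best-responds to each possible Firm B move:
- Low → Firm A plays Premium (best of 5, 5, 3, 9); Firm B gets 6.
- High → Firm A plays Plus (best of 0, 6, 7, 2); Firm B gets 8.
Among 6, 8, the best is 8 at High. Subgame-perfect outcome: (Plus, High) with payoffs (7, 8).
Under simultaneous play:
Firm A's best replies: Low→Premium; High→Plus.
Firm B's best replies: Budget→Low; Value→Low; Plus→Low; Premium→Low.
The unique mutual best reply is (Premium, Low), giving (9, 6).
Firm A earns 7 sequentially versus 9 at the Nash outcome: worse off.

worse off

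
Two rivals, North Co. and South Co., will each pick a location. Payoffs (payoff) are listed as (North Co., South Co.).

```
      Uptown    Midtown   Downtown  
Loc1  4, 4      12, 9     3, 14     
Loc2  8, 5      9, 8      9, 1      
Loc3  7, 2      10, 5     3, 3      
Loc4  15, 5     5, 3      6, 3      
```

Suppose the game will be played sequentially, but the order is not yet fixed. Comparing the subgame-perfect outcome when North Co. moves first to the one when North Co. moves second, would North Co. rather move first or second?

If North Co. leads: South Co.'s best replies are Loc1→Downtown, Loc2→Midtown, Loc3→Midtown, Loc4→Uptown; North Co.'s induced payoffs 3, 9, 10, 15; outcome (Loc4, Uptown), payoffs (15, 5).
If South Co. leads: North Co.'s best replies are Uptown→Loc4, Midtown→Loc1, Downtown→Loc2; South Co.'s induced payoffs 5, 9, 1; outcome (Loc1, Midtown), payoffs (12, 9).
North Co. gets 15 moving first and 12 moving second, so North Co. prefers to move first.

first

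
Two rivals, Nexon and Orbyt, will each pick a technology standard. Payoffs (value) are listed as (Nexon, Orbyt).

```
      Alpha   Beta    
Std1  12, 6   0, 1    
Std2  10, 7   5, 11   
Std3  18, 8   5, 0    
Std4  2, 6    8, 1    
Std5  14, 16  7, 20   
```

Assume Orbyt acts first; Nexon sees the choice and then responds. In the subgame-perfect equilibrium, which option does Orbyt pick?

Alpha

Nexon best-responds to each possible Orbyt move:
- Alpha: BR = Std3, leader payoff 8.
- Beta: BR = Std4, leader payoff 1.
Orbyt's induced payoffs are 8, 1, so Orbyt commits to Alpha. Subgame-perfect outcome: (Std3, Alpha) with payoffs (18, 8).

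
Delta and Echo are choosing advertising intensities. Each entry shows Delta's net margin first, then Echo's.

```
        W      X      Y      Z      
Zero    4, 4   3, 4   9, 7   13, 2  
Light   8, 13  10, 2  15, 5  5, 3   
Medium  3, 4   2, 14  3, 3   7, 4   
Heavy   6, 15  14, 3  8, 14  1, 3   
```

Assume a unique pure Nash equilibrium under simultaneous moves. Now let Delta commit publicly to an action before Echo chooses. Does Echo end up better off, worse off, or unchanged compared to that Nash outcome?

worse off

Solve by backward induction (Delta leads).
- Zero → Echo plays Y (best of 4, 4, 7, 2); Delta gets 9.
- Light → Echo plays W (best of 13, 2, 5, 3); Delta gets 8.
- Medium → Echo plays X (best of 4, 14, 3, 4); Delta gets 2.
- Heavy → Echo plays W (best of 15, 3, 14, 3); Delta gets 6.
Delta's induced payoffs are 9, 8, 2, 6, so Delta commits to Zero. Subgame-perfect outcome: (Zero, Y) with payoffs (9, 7).
Now find the simultaneous Nash equilibrium.
Delta's best replies: W→Light; X→Heavy; Y→Light; Z→Zero.
Echo's best replies: Zero→Y; Light→W; Medium→X; Heavy→W.
The unique mutual best reply is (Light, W), giving (8, 13).
Echo earns 7 sequentially versus 13 at the Nash outcome: worse off.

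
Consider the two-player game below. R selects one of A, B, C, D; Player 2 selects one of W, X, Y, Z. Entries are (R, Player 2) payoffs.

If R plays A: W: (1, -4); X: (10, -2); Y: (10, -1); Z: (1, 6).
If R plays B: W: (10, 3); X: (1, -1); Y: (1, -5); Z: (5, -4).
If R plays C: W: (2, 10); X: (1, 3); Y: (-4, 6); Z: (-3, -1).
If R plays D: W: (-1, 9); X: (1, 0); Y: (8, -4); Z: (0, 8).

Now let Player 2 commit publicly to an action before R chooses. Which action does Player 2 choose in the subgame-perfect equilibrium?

W

Backward induction with Player 2 moving first.
- W → R plays B (best of 1, 10, 2, -1); Player 2 gets 3.
- X → R plays A (best of 10, 1, 1, 1); Player 2 gets -2.
- Y → R plays A (best of 10, 1, -4, 8); Player 2 gets -1.
- Z → R plays B (best of 1, 5, -3, 0); Player 2 gets -4.
Maximizing over 3, -2, -1, -4, Player 2 chooses W. Subgame-perfect outcome: (B, W) with payoffs (10, 3).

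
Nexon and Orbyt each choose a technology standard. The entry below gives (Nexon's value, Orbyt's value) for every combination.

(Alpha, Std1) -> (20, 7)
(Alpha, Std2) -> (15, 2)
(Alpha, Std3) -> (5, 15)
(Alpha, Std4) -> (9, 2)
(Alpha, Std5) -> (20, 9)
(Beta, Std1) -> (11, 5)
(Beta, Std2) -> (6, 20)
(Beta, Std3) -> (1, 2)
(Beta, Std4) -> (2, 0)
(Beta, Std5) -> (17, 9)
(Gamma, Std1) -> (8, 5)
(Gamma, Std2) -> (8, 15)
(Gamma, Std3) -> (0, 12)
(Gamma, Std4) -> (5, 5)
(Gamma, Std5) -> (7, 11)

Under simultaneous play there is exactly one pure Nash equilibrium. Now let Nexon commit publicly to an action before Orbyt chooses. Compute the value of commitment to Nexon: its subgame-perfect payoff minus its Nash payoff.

3

Backward induction with Nexon moving first.
- Alpha: Orbyt compares 7, 2, 15, 2, 9 and picks Std3; Nexon would get 5.
- Beta: Orbyt compares 5, 20, 2, 0, 9 and picks Std2; Nexon would get 6.
- Gamma: Orbyt compares 5, 15, 12, 5, 11 and picks Std2; Nexon would get 8.
Nexon's induced payoffs are 5, 6, 8, so Nexon commits to Gamma. Subgame-perfect outcome: (Gamma, Std2) with payoffs (8, 15).
For the simultaneous game, intersect best replies.
Nexon's best replies: Std1→Alpha; Std2→Alpha; Std3→Alpha; Std4→Alpha; Std5→Alpha.
Orbyt's best replies: Alpha→Std3; Beta→Std2; Gamma→Std2.
Only (Alpha, Std3) has each player best-responding; Nash payoffs (5, 15).
Nexon's commitment gain: 8 − 5 = 3.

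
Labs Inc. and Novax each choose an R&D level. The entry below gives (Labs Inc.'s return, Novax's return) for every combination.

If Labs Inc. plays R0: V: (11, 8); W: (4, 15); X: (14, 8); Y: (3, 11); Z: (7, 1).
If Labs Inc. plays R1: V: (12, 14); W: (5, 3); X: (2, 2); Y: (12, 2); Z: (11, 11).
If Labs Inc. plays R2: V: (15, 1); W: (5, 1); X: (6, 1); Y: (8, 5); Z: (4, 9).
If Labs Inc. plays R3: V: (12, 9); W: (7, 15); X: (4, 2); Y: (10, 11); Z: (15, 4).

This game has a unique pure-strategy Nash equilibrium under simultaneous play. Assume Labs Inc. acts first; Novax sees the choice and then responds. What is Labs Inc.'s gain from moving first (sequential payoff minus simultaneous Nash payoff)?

Work backward from Novax's decision.
- R0 → Novax plays W (best of 8, 15, 8, 11, 1); Labs Inc. gets 4.
- R1 → Novax plays V (best of 14, 3, 2, 2, 11); Labs Inc. gets 12.
- R2 → Novax plays Z (best of 1, 1, 1, 5, 9); Labs Inc. gets 4.
- R3 → Novax plays W (best of 9, 15, 2, 11, 4); Labs Inc. gets 7.
Labs Inc.'s induced payoffs are 4, 12, 4, 7, so Labs Inc. commits to R1. Subgame-perfect outcome: (R1, V) with payoffs (12, 14).
Now find the simultaneous Nash equilibrium.
Labs Inc.'s best replies: V→R2; W→R3; X→R0; Y→R1; Z→R3.
Novax's best replies: R0→W; R1→V; R2→Z; R3→W.
Only (R3, W) has each player best-responding; Nash payoffs (7, 15).
Labs Inc.'s commitment gain: 12 − 7 = 5.

5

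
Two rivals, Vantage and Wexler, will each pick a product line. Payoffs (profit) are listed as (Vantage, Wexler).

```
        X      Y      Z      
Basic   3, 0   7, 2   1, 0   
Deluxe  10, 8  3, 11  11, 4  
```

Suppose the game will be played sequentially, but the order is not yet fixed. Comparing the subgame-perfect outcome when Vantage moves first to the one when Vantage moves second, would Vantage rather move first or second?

If Vantage leads: Wexler's best replies are Basic→Y, Deluxe→Y; Vantage's induced payoffs 7, 3; outcome (Basic, Y), payoffs (7, 2).
If Wexler leads: Vantage's best replies are X→Deluxe, Y→Basic, Z→Deluxe; Wexler's induced payoffs 8, 2, 4; outcome (Deluxe, X), payoffs (10, 8).
Vantage gets 7 moving first and 10 moving second, so Vantage prefers to move second.

second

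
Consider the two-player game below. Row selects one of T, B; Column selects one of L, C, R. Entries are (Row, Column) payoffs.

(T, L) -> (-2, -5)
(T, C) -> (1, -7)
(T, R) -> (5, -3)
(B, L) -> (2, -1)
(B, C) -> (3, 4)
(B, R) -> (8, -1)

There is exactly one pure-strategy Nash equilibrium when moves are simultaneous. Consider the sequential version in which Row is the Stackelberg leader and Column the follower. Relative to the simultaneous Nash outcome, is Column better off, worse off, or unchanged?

worse off

Solve by backward induction (Row leads).
- T → Column plays R (best of -5, -7, -3); Row gets 5.
- B → Column plays C (best of -1, 4, -1); Row gets 3.
Row's induced payoffs are 5, 3, so Row commits to T. Subgame-perfect outcome: (T, R) with payoffs (5, -3).
Under simultaneous play:
Row's best replies: L→B; C→B; R→B.
Column's best replies: T→R; B→C.
Only (B, C) has each player best-responding; Nash payoffs (3, 4).
Column earns -3 sequentially versus 4 at the Nash outcome: worse off.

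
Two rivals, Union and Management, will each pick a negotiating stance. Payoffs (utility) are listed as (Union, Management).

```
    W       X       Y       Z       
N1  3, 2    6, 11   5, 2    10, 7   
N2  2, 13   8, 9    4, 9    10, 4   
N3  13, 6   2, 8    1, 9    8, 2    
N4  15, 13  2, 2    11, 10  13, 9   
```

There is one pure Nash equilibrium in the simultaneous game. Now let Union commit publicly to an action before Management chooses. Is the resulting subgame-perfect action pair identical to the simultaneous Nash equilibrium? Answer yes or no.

yes

Backward induction with Union moving first.
- N1: Management compares 2, 11, 2, 7 and picks X; Union would get 6.
- N2: Management compares 13, 9, 9, 4 and picks W; Union would get 2.
- N3: Management compares 6, 8, 9, 2 and picks Y; Union would get 1.
- N4: Management compares 13, 2, 10, 9 and picks W; Union would get 15.
Among 6, 2, 1, 15, the best is 15 at N4. Subgame-perfect outcome: (N4, W) with payoffs (15, 13).
Under simultaneous play:
Union's best replies: W→N4; X→N2; Y→N4; Z→N4.
Management's best replies: N1→X; N2→W; N3→Y; N4→W.
Only (N4, W) has each player best-responding; Nash payoffs (15, 13).
Sequential outcome (N4, W) coincides with the Nash profile (N4, W).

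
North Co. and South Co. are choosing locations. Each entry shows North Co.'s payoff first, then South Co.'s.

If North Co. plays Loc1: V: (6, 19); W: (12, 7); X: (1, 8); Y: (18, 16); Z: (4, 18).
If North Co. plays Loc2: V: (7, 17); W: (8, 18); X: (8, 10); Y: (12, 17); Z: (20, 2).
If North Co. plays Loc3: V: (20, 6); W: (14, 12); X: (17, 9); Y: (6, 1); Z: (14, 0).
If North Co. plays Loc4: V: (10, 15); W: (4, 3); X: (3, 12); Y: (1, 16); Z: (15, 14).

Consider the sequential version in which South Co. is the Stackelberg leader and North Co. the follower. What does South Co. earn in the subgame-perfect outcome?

North Co. best-responds to each possible South Co. move:
- V → North Co. plays Loc3 (best of 6, 7, 20, 10); South Co. gets 6.
- W → North Co. plays Loc3 (best of 12, 8, 14, 4); South Co. gets 12.
- X → North Co. plays Loc3 (best of 1, 8, 17, 3); South Co. gets 9.
- Y → North Co. plays Loc1 (best of 18, 12, 6, 1); South Co. gets 16.
- Z → North Co. plays Loc2 (best of 4, 20, 14, 15); South Co. gets 2.
Among 6, 12, 9, 16, 2, the best is 16 at Y. Subgame-perfect outcome: (Loc1, Y) with payoffs (18, 16).

16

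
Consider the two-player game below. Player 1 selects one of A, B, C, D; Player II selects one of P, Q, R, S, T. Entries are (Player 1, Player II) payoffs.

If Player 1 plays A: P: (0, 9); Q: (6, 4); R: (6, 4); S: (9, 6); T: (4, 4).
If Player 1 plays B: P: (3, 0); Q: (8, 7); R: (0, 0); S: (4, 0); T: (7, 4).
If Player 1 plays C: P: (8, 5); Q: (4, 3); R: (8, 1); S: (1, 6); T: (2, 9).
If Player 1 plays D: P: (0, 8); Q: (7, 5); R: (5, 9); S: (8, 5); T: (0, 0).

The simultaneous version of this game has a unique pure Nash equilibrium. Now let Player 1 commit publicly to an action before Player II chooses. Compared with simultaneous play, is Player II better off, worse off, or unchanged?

unchanged

Backward induction with Player 1 moving first.
- A → Player II plays P (best of 9, 4, 4, 6, 4); Player 1 gets 0.
- B → Player II plays Q (best of 0, 7, 0, 0, 4); Player 1 gets 8.
- C → Player II plays T (best of 5, 3, 1, 6, 9); Player 1 gets 2.
- D → Player II plays R (best of 8, 5, 9, 5, 0); Player 1 gets 5.
Among 0, 8, 2, 5, the best is 8 at B. Subgame-perfect outcome: (B, Q) with payoffs (8, 7).
Under simultaneous play:
Player 1's best replies: P→C; Q→B; R→C; S→A; T→B.
Player II's best replies: A→P; B→Q; C→T; D→R.
Only (B, Q) has each player best-responding; Nash payoffs (8, 7).
Player II earns 7 sequentially versus 7 at the Nash outcome: unchanged.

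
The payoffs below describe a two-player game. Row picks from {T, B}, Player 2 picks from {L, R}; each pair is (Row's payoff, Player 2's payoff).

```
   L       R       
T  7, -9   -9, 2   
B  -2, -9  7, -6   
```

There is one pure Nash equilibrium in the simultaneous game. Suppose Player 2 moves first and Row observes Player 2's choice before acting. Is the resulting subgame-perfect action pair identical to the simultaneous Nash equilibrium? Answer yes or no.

yes

Backward induction with Player 2 moving first.
- L: Row compares 7, -2 and picks T; Player 2 would get -9.
- R: Row compares -9, 7 and picks B; Player 2 would get -6.
Player 2's induced payoffs are -9, -6, so Player 2 commits to R. Subgame-perfect outcome: (B, R) with payoffs (7, -6).
For the simultaneous game, intersect best replies.
Row's best replies: L→T; R→B.
Player 2's best replies: T→R; B→R.
Only (B, R) has each player best-responding; Nash payoffs (7, -6).
Sequential outcome (B, R) coincides with the Nash profile (B, R).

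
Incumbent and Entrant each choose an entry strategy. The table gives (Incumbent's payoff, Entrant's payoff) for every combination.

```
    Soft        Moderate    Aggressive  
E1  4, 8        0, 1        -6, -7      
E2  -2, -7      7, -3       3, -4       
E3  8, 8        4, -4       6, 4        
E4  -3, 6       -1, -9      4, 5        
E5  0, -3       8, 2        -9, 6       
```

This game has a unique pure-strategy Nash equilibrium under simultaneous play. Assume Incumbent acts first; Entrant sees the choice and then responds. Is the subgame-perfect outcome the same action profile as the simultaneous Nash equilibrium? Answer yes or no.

yes

Backward induction with Incumbent moving first.
- E1: Entrant compares 8, 1, -7 and picks Soft; Incumbent would get 4.
- E2: Entrant compares -7, -3, -4 and picks Moderate; Incumbent would get 7.
- E3: Entrant compares 8, -4, 4 and picks Soft; Incumbent would get 8.
- E4: Entrant compares 6, -9, 5 and picks Soft; Incumbent would get -3.
- E5: Entrant compares -3, 2, 6 and picks Aggressive; Incumbent would get -9.
Among 4, 7, 8, -3, -9, the best is 8 at E3. Subgame-perfect outcome: (E3, Soft) with payoffs (8, 8).
Under simultaneous play:
Incumbent's best replies: Soft→E3; Moderate→E5; Aggressive→E3.
Entrant's best replies: E1→Soft; E2→Moderate; E3→Soft; E4→Soft; E5→Aggressive.
Only (E3, Soft) has each player best-responding; Nash payoffs (8, 8).
Sequential outcome (E3, Soft) coincides with the Nash profile (E3, Soft).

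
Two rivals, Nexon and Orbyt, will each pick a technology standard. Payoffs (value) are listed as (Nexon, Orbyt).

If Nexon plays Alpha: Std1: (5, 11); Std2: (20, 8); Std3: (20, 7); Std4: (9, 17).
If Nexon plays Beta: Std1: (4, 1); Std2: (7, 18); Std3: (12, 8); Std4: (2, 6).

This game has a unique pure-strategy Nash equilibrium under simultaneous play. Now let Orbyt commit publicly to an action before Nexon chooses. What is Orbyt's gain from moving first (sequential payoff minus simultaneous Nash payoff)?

Work backward from Nexon's decision.
- Std1: Nexon compares 5, 4 and picks Alpha; Orbyt would get 11.
- Std2: Nexon compares 20, 7 and picks Alpha; Orbyt would get 8.
- Std3: Nexon compares 20, 12 and picks Alpha; Orbyt would get 7.
- Std4: Nexon compares 9, 2 and picks Alpha; Orbyt would get 17.
Among 11, 8, 7, 17, the best is 17 at Std4. Subgame-perfect outcome: (Alpha, Std4) with payoffs (9, 17).
Now find the simultaneous Nash equilibrium.
Nexon's best replies: Std1→Alpha; Std2→Alpha; Std3→Alpha; Std4→Alpha.
Orbyt's best replies: Alpha→Std4; Beta→Std2.
Only (Alpha, Std4) has each player best-responding; Nash payoffs (9, 17).
Orbyt's commitment gain: 17 − 17 = 0.

0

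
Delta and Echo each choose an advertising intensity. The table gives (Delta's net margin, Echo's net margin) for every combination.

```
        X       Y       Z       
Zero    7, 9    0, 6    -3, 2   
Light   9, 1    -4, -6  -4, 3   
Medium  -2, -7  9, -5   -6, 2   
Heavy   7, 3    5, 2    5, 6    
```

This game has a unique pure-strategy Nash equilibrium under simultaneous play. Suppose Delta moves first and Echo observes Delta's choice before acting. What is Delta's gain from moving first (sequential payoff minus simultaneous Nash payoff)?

2

Work backward from Echo's decision.
- Zero → Echo plays X (best of 9, 6, 2); Delta gets 7.
- Light → Echo plays Z (best of 1, -6, 3); Delta gets -4.
- Medium → Echo plays Z (best of -7, -5, 2); Delta gets -6.
- Heavy → Echo plays Z (best of 3, 2, 6); Delta gets 5.
Among 7, -4, -6, 5, the best is 7 at Zero. Subgame-perfect outcome: (Zero, X) with payoffs (7, 9).
Now find the simultaneous Nash equilibrium.
Delta's best replies: X→Light; Y→Medium; Z→Heavy.
Echo's best replies: Zero→X; Light→Z; Medium→Z; Heavy→Z.
Only (Heavy, Z) has each player best-responding; Nash payoffs (5, 6).
Delta's commitment gain: 7 − 5 = 2.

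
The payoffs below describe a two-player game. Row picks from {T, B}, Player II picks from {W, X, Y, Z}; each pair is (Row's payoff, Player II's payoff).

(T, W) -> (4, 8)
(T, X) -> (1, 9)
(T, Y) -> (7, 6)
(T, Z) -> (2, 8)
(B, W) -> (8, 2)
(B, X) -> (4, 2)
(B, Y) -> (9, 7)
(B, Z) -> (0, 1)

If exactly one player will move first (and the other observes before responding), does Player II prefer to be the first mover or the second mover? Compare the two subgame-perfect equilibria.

first

If Row leads: Player II's best replies are T→X, B→Y; Row's induced payoffs 1, 9; outcome (B, Y), payoffs (9, 7).
If Player II leads: Row's best replies are W→B, X→B, Y→B, Z→T; Player II's induced payoffs 2, 2, 7, 8; outcome (T, Z), payoffs (2, 8).
Player II gets 8 moving first and 7 moving second, so Player II prefers to move first.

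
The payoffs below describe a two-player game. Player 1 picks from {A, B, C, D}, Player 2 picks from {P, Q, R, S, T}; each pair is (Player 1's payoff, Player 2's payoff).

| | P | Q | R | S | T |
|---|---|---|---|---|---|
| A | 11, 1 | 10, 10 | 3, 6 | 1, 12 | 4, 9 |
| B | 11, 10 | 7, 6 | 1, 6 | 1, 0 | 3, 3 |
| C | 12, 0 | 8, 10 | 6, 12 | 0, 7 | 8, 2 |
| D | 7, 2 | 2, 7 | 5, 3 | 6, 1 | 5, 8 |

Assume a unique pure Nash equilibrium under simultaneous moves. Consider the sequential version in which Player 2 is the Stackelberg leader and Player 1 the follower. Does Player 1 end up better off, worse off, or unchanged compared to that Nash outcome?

Player 1 best-responds to each possible Player 2 move:
- P: BR = C, leader payoff 0.
- Q: BR = A, leader payoff 10.
- R: BR = C, leader payoff 12.
- S: BR = D, leader payoff 1.
- T: BR = C, leader payoff 2.
Among 0, 10, 12, 1, 2, the best is 12 at R. Subgame-perfect outcome: (C, R) with payoffs (6, 12).
Under simultaneous play:
Player 1's best replies: P→C; Q→A; R→C; S→D; T→C.
Player 2's best replies: A→S; B→P; C→R; D→T.
Only (C, R) has each player best-responding; Nash payoffs (6, 12).
Player 1 earns 6 sequentially versus 6 at the Nash outcome: unchanged.

unchanged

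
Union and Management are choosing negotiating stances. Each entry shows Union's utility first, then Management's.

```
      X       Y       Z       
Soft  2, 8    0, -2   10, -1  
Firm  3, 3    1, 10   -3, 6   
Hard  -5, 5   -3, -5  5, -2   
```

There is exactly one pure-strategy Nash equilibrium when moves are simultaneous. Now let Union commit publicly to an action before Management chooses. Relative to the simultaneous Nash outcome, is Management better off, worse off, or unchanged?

Backward induction with Union moving first.
- Soft: BR = X, leader payoff 2.
- Firm: BR = Y, leader payoff 1.
- Hard: BR = X, leader payoff -5.
Maximizing over 2, 1, -5, Union chooses Soft. Subgame-perfect outcome: (Soft, X) with payoffs (2, 8).
For the simultaneous game, intersect best replies.
Union's best replies: X→Firm; Y→Firm; Z→Soft.
Management's best replies: Soft→X; Firm→Y; Hard→X.
Only (Firm, Y) has each player best-responding; Nash payoffs (1, 10).
Management earns 8 sequentially versus 10 at the Nash outcome: worse off.

worse off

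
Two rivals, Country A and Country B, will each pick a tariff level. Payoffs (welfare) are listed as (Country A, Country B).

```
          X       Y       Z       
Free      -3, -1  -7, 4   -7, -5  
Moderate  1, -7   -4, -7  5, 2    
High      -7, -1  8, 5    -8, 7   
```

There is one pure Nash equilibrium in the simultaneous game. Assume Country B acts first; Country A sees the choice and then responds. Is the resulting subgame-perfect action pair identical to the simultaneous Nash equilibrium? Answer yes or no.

no

Backward induction with Country B moving first.
- X: Country A compares -3, 1, -7 and picks Moderate; Country B would get -7.
- Y: Country A compares -7, -4, 8 and picks High; Country B would get 5.
- Z: Country A compares -7, 5, -8 and picks Moderate; Country B would get 2.
Country B's induced payoffs are -7, 5, 2, so Country B commits to Y. Subgame-perfect outcome: (High, Y) with payoffs (8, 5).
Under simultaneous play:
Country A's best replies: X→Moderate; Y→High; Z→Moderate.
Country B's best replies: Free→Y; Moderate→Z; High→Z.
The unique mutual best reply is (Moderate, Z), giving (5, 2).
Sequential outcome (High, Y) differs from the Nash profile (Moderate, Z).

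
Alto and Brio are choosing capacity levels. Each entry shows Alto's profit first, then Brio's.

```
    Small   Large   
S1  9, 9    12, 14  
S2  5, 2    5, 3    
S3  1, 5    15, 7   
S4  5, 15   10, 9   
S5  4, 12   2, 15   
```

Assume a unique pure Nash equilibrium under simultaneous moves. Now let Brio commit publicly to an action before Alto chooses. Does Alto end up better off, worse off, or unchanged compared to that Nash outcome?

Backward induction with Brio moving first.
- Small: Alto compares 9, 5, 1, 5, 4 and picks S1; Brio would get 9.
- Large: Alto compares 12, 5, 15, 10, 2 and picks S3; Brio would get 7.
Maximizing over 9, 7, Brio chooses Small. Subgame-perfect outcome: (S1, Small) with payoffs (9, 9).
For the simultaneous game, intersect best replies.
Alto's best replies: Small→S1; Large→S3.
Brio's best replies: S1→Large; S2→Large; S3→Large; S4→Small; S5→Large.
The unique mutual best reply is (S3, Large), giving (15, 7).
Alto earns 9 sequentially versus 15 at the Nash outcome: worse off.

worse off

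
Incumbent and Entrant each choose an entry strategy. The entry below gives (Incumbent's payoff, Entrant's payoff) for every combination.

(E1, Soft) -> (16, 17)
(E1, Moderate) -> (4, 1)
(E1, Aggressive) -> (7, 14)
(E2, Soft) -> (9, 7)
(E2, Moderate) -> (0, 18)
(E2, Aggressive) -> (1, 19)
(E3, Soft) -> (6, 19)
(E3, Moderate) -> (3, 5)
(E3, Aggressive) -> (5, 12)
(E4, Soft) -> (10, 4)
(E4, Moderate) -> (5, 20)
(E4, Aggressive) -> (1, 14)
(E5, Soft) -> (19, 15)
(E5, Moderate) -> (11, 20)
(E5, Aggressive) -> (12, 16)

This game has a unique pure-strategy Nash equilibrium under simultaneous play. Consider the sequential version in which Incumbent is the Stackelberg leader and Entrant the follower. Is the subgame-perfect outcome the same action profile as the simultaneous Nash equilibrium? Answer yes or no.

Backward induction with Incumbent moving first.
- E1 → Entrant plays Soft (best of 17, 1, 14); Incumbent gets 16.
- E2 → Entrant plays Aggressive (best of 7, 18, 19); Incumbent gets 1.
- E3 → Entrant plays Soft (best of 19, 5, 12); Incumbent gets 6.
- E4 → Entrant plays Moderate (best of 4, 20, 14); Incumbent gets 5.
- E5 → Entrant plays Moderate (best of 15, 20, 16); Incumbent gets 11.
Maximizing over 16, 1, 6, 5, 11, Incumbent chooses E1. Subgame-perfect outcome: (E1, Soft) with payoffs (16, 17).
Under simultaneous play:
Incumbent's best replies: Soft→E5; Moderate→E5; Aggressive→E5.
Entrant's best replies: E1→Soft; E2→Aggressive; E3→Soft; E4→Moderate; E5→Moderate.
Only (E5, Moderate) has each player best-responding; Nash payoffs (11, 20).
Sequential outcome (E1, Soft) differs from the Nash profile (E5, Moderate).

no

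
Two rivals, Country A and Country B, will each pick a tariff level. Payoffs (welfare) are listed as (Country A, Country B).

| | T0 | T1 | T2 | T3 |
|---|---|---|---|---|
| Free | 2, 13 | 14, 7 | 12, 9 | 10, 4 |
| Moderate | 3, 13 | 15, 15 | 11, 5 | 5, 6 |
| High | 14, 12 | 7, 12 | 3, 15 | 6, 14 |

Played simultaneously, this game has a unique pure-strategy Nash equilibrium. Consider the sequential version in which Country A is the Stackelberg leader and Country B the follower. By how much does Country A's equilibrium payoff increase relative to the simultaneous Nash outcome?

Solve by backward induction (Country A leads).
- Free: Country B compares 13, 7, 9, 4 and picks T0; Country A would get 2.
- Moderate: Country B compares 13, 15, 5, 6 and picks T1; Country A would get 15.
- High: Country B compares 12, 12, 15, 14 and picks T2; Country A would get 3.
Country A's induced payoffs are 2, 15, 3, so Country A commits to Moderate. Subgame-perfect outcome: (Moderate, T1) with payoffs (15, 15).
For the simultaneous game, intersect best replies.
Country A's best replies: T0→High; T1→Moderate; T2→Free; T3→Free.
Country B's best replies: Free→T0; Moderate→T1; High→T2.
Only (Moderate, T1) has each player best-responding; Nash payoffs (15, 15).
Country A's commitment gain: 15 − 15 = 0.

0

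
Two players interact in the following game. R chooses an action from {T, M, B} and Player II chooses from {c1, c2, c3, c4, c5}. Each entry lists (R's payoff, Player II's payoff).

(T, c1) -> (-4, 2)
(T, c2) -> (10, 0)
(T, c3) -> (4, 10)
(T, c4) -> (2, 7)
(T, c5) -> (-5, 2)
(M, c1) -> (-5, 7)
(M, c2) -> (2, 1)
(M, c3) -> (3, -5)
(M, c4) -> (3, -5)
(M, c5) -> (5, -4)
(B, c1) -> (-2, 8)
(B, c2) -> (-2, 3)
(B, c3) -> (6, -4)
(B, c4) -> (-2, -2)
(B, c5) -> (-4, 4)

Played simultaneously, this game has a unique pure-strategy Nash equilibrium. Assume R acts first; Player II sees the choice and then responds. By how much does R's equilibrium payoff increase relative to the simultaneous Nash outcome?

Solve by backward induction (R leads).
- T: Player II compares 2, 0, 10, 7, 2 and picks c3; R would get 4.
- M: Player II compares 7, 1, -5, -5, -4 and picks c1; R would get -5.
- B: Player II compares 8, 3, -4, -2, 4 and picks c1; R would get -2.
Maximizing over 4, -5, -2, R chooses T. Subgame-perfect outcome: (T, c3) with payoffs (4, 10).
Under simultaneous play:
R's best replies: c1→B; c2→T; c3→B; c4→M; c5→M.
Player II's best replies: T→c3; M→c1; B→c1.
Only (B, c1) has each player best-responding; Nash payoffs (-2, 8).
R's commitment gain: 4 − -2 = 6.

6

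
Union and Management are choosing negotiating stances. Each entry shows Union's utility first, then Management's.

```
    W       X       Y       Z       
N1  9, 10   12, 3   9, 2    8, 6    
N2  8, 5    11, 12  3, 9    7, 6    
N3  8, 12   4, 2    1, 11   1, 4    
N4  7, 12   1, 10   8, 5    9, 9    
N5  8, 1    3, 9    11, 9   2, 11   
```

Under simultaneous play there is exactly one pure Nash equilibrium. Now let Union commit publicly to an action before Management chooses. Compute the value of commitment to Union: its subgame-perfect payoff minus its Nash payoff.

2

Work backward from Management's decision.
- N1 → Management plays W (best of 10, 3, 2, 6); Union gets 9.
- N2 → Management plays X (best of 5, 12, 9, 6); Union gets 11.
- N3 → Management plays W (best of 12, 2, 11, 4); Union gets 8.
- N4 → Management plays W (best of 12, 10, 5, 9); Union gets 7.
- N5 → Management plays Z (best of 1, 9, 9, 11); Union gets 2.
Among 9, 11, 8, 7, 2, the best is 11 at N2. Subgame-perfect outcome: (N2, X) with payoffs (11, 12).
Under simultaneous play:
Union's best replies: W→N1; X→N1; Y→N5; Z→N4.
Management's best replies: N1→W; N2→X; N3→W; N4→W; N5→Z.
Only (N1, W) has each player best-responding; Nash payoffs (9, 10).
Union's commitment gain: 11 − 9 = 2.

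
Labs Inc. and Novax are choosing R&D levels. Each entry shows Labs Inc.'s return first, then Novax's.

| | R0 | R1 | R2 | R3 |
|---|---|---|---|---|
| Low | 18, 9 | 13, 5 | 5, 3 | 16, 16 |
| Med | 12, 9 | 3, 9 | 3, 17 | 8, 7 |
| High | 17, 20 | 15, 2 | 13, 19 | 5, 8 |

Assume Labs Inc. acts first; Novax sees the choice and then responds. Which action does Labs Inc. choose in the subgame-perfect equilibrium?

Novax best-responds to each possible Labs Inc. move:
- Low: Novax compares 9, 5, 3, 16 and picks R3; Labs Inc. would get 16.
- Med: Novax compares 9, 9, 17, 7 and picks R2; Labs Inc. would get 3.
- High: Novax compares 20, 2, 19, 8 and picks R0; Labs Inc. would get 17.
Labs Inc.'s induced payoffs are 16, 3, 17, so Labs Inc. commits to High. Subgame-perfect outcome: (High, R0) with payoffs (17, 20).

High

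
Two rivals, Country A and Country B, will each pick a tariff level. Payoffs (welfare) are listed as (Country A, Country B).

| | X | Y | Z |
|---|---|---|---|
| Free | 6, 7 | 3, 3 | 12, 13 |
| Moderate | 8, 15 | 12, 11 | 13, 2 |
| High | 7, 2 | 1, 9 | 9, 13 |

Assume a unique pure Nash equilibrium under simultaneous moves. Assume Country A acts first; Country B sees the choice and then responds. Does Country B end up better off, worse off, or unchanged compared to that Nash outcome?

worse off

Work backward from Country B's decision.
- Free: BR = Z, leader payoff 12.
- Moderate: BR = X, leader payoff 8.
- High: BR = Z, leader payoff 9.
Among 12, 8, 9, the best is 12 at Free. Subgame-perfect outcome: (Free, Z) with payoffs (12, 13).
For the simultaneous game, intersect best replies.
Country A's best replies: X→Moderate; Y→Moderate; Z→Moderate.
Country B's best replies: Free→Z; Moderate→X; High→Z.
Only (Moderate, X) has each player best-responding; Nash payoffs (8, 15).
Country B earns 13 sequentially versus 15 at the Nash outcome: worse off.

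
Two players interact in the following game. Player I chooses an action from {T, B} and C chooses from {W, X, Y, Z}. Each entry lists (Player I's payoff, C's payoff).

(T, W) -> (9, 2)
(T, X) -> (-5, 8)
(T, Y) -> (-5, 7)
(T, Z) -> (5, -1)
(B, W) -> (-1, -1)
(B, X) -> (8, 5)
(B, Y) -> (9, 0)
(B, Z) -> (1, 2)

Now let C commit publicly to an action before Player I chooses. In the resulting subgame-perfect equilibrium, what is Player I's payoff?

Player I best-responds to each possible C move:
- W → Player I plays T (best of 9, -1); C gets 2.
- X → Player I plays B (best of -5, 8); C gets 5.
- Y → Player I plays B (best of -5, 9); C gets 0.
- Z → Player I plays T (best of 5, 1); C gets -1.
Among 2, 5, 0, -1, the best is 5 at X. Subgame-perfect outcome: (B, X) with payoffs (8, 5).

8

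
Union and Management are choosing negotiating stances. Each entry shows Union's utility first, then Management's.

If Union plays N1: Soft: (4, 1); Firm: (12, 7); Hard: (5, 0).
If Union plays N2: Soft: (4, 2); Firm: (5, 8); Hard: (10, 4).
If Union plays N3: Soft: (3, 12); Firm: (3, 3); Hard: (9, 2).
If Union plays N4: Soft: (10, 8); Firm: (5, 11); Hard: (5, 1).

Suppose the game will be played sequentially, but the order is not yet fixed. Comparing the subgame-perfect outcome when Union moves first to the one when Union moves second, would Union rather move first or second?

If Union leads: Management's best replies are N1→Firm, N2→Firm, N3→Soft, N4→Firm; Union's induced payoffs 12, 5, 3, 5; outcome (N1, Firm), payoffs (12, 7).
If Management leads: Union's best replies are Soft→N4, Firm→N1, Hard→N2; Management's induced payoffs 8, 7, 4; outcome (N4, Soft), payoffs (10, 8).
Union gets 12 moving first and 10 moving second, so Union prefers to move first.

first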